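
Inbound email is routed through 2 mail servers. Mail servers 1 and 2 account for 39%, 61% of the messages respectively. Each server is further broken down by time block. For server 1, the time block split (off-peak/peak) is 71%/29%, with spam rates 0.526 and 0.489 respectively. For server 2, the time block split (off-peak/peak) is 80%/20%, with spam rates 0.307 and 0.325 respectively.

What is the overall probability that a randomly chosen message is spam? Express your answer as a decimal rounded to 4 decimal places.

P(S|1) = 0.71·0.526 + 0.29·0.489 = 0.37346 + 0.14181 = 0.51527
P(S|2) = 0.8·0.307 + 0.2·0.325 = 0.2456 + 0.065 = 0.3106
By total probability over the outer partition,
P(S) = 0.39·0.51527 + 0.61·0.3106
      = 0.2009553 + 0.189466 = 0.3904213

P(S) ≈ 0.3904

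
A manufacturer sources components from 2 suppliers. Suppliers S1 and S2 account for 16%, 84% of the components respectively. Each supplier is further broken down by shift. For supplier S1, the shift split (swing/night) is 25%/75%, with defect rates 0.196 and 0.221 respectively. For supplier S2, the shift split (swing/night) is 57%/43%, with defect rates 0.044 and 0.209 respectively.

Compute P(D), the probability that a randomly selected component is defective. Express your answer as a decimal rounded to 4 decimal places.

P(D|S1) = 0.25·0.196 + 0.75·0.221 = 0.049 + 0.16575 = 0.21475
P(D|S2) = 0.57·0.044 + 0.43·0.209 = 0.02508 + 0.08987 = 0.11495
By total probability over the outer partition,
P(D) = 0.16·0.21475 + 0.84·0.11495
      = 0.03436 + 0.096558 = 0.130918

P(D) ≈ 0.1309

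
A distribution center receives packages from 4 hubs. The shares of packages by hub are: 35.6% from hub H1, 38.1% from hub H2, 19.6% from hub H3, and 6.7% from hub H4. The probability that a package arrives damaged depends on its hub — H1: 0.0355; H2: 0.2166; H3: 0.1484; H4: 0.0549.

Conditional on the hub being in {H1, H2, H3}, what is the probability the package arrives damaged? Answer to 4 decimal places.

P(D|S) ≈ 0.1332

Let S = {H1, H2, H3}.
P(S) = 0.356 + 0.381 + 0.196 = 0.933.
P(D ∩ S) = 0.0355·0.356 + 0.2166·0.381 + 0.1484·0.196 = 0.012638 + 0.0825246 + 0.0290864 = 0.124249.
P(D | S) = 0.124249 / 0.933 = 0.133171…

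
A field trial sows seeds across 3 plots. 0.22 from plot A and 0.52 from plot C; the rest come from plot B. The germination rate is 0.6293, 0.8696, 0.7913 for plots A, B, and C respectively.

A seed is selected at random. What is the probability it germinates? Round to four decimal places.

P(B) = 1 − (0.22 + 0.52) = 0.26.
By the law of total probability,
P(G) = P(G|A)·P(A) + P(G|B)·P(B) + P(G|C)·P(C)
      = 0.6293·0.22 + 0.8696·0.26 + 0.7913·0.52
      = 0.138446 + 0.226096 + 0.411476 = 0.776018

P(G) ≈ 0.7760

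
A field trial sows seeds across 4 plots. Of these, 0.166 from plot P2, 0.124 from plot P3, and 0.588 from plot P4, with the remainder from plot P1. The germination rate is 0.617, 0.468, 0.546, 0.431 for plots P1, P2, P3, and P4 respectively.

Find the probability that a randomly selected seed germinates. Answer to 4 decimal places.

P(G) ≈ 0.4741

P(P1) = 1 − (0.166 + 0.124 + 0.588) = 0.122.
P(G) = P(G|P1)·P(P1) + P(G|P2)·P(P2) + P(G|P3)·P(P3) + P(G|P4)·P(P4)
      = 0.617·0.122 + 0.468·0.166 + 0.546·0.124 + 0.431·0.588
      = 0.075274 + 0.077688 + 0.067704 + 0.253428 = 0.474094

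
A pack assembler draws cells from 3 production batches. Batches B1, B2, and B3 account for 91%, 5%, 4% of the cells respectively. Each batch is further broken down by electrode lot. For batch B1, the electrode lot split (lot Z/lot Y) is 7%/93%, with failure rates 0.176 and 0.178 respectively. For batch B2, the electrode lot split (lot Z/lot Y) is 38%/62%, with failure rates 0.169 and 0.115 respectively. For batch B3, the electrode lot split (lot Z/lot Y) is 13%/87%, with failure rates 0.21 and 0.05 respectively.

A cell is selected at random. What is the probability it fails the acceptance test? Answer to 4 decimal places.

P(F|B1) = 0.07·0.176 + 0.93·0.178 = 0.01232 + 0.16554 = 0.17786
P(F|B2) = 0.38·0.169 + 0.62·0.115 = 0.06422 + 0.0713 = 0.13552
P(F|B3) = 0.13·0.21 + 0.87·0.05 = 0.0273 + 0.0435 = 0.0708
Then overall,
P(F) = 0.91·0.17786 + 0.05·0.13552 + 0.04·0.0708
      = 0.1618526 + 0.006776 + 0.002832 = 0.1714606

P(F) ≈ 0.1715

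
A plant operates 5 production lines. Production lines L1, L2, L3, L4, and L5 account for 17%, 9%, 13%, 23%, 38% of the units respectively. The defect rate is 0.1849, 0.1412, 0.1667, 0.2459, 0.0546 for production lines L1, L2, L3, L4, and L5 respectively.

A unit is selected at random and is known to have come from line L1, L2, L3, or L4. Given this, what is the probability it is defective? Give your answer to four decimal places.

P(D|S) ≈ 0.1974

Let S = {L1, L2, L3, L4}.
P(S) = 0.17 + 0.09 + 0.13 + 0.23 = 0.62.
P(D ∩ S) = 0.1849·0.17 + 0.1412·0.09 + 0.1667·0.13 + 0.2459·0.23 = 0.031433 + 0.012708 + 0.021671 + 0.056557 = 0.122369.
P(D | S) = 0.122369 / 0.62 = 0.197369…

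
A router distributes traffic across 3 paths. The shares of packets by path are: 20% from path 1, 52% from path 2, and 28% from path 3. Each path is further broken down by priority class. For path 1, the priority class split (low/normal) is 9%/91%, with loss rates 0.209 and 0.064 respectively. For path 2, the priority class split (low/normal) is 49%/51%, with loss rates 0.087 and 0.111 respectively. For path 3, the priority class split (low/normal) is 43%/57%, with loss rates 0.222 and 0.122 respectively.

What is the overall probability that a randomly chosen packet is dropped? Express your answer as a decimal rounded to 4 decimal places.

P(L|1) = 0.09·0.209 + 0.91·0.064 = 0.01881 + 0.05824 = 0.07705
P(L|2) = 0.49·0.087 + 0.51·0.111 = 0.04263 + 0.05661 = 0.09924
P(L|3) = 0.43·0.222 + 0.57·0.122 = 0.09546 + 0.06954 = 0.165
By total probability over the outer partition,
P(L) = 0.2·0.07705 + 0.52·0.09924 + 0.28·0.165
      = 0.01541 + 0.0516048 + 0.0462 = 0.1132148

0.1132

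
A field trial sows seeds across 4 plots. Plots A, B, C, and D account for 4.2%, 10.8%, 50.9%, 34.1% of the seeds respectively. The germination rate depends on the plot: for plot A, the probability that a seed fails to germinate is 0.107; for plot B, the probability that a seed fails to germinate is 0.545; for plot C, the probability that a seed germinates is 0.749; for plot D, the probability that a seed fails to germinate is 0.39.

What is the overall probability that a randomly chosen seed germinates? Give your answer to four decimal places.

P(G|A) = 1 − 0.107 = 0.893.
P(G|B) = 1 − 0.545 = 0.455.
P(G|D) = 1 − 0.39 = 0.61.
Summing over the partition,
P(G) = P(G|A)·P(A) + P(G|B)·P(B) + P(G|C)·P(C) + P(G|D)·P(D)
      = 0.893·0.042 + 0.455·0.108 + 0.749·0.509 + 0.61·0.341
      = 0.037506 + 0.04914 + 0.381241 + 0.20801 = 0.675897

0.6759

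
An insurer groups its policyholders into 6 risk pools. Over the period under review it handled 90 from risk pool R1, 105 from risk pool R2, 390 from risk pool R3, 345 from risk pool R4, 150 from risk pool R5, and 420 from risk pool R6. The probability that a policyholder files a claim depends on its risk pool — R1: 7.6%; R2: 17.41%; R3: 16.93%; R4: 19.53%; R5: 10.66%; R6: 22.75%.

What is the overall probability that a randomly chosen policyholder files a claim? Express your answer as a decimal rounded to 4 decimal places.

Total: 90 + 105 + 390 + 345 + 150 + 420 = 1500.
P(R1) = 90/1500 = 0.06. P(R2) = 105/1500 = 0.07. P(R3) = 390/1500 = 0.26. P(R4) = 345/1500 = 0.23. P(R5) = 150/1500 = 0.1. P(R6) = 420/1500 = 0.28.
P(C) = P(C|R1)·P(R1) + P(C|R2)·P(R2) + P(C|R3)·P(R3) + P(C|R4)·P(R4) + P(C|R5)·P(R5) + P(C|R6)·P(R6)
      = 0.076·0.06 + 0.1741·0.07 + 0.1693·0.26 + 0.1953·0.23 + 0.1066·0.1 + 0.2275·0.28
      = 0.00456 + 0.012187 + 0.044018 + 0.044919 + 0.01066 + 0.0637 = 0.180044

0.1800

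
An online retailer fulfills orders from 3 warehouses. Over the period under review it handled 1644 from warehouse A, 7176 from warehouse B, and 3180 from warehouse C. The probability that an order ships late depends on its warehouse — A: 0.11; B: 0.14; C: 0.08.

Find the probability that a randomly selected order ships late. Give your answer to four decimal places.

Total: 1644 + 7176 + 3180 = 12000.
P(A) = 1644/12000 = 0.137. P(B) = 7176/12000 = 0.598. P(C) = 3180/12000 = 0.265.
P(L) = P(L|A)·P(A) + P(L|B)·P(B) + P(L|C)·P(C)
      = 0.11·0.137 + 0.14·0.598 + 0.08·0.265
      = 0.01507 + 0.08372 + 0.0212 = 0.11999

0.1200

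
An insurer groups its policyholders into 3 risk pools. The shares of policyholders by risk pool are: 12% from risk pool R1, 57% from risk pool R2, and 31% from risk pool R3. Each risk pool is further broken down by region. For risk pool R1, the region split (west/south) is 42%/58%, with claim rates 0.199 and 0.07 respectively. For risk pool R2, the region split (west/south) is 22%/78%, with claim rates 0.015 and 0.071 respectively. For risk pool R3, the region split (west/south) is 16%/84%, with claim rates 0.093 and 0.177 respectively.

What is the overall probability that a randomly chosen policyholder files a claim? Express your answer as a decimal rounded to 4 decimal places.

P(C|R1) = 0.42·0.199 + 0.58·0.07 = 0.08358 + 0.0406 = 0.12418
P(C|R2) = 0.22·0.015 + 0.78·0.071 = 0.0033 + 0.05538 = 0.05868
P(C|R3) = 0.16·0.093 + 0.84·0.177 = 0.01488 + 0.14868 = 0.16356
Then overall,
P(C) = 0.12·0.12418 + 0.57·0.05868 + 0.31·0.16356
      = 0.0149016 + 0.0334476 + 0.0507036 = 0.0990528

P(C) ≈ 0.0991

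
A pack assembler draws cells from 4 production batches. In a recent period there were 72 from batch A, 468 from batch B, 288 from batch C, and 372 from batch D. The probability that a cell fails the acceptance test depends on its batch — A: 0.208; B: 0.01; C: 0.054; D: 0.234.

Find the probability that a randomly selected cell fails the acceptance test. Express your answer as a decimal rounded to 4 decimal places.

Total: 72 + 468 + 288 + 372 = 1200.
P(A) = 72/1200 = 0.06. P(B) = 468/1200 = 0.39. P(C) = 288/1200 = 0.24. P(D) = 372/1200 = 0.31.
By the law of total probability,
P(F) = P(F|A)·P(A) + P(F|B)·P(B) + P(F|C)·P(C) + P(F|D)·P(D)
      = 0.208·0.06 + 0.01·0.39 + 0.054·0.24 + 0.234·0.31
      = 0.01248 + 0.0039 + 0.01296 + 0.07254 = 0.10188

P(F) ≈ 0.1019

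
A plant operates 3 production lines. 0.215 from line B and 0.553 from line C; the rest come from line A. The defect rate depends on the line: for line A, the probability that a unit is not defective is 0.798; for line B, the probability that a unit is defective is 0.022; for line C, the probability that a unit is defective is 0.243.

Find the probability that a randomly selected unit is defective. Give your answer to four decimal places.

0.1860

P(A) = 1 − (0.215 + 0.553) = 0.232.
P(D|A) = 1 − 0.798 = 0.202.
P(D) = P(D|A)·P(A) + P(D|B)·P(B) + P(D|C)·P(C)
      = 0.202·0.232 + 0.022·0.215 + 0.243·0.553
      = 0.046864 + 0.00473 + 0.134379 = 0.185973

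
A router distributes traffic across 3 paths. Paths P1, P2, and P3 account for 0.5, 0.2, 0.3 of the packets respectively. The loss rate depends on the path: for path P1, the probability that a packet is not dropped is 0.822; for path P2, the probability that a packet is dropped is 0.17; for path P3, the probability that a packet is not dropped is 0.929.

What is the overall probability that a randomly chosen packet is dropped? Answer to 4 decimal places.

0.1443

P(L|P1) = 1 − 0.822 = 0.178.
P(L|P3) = 1 − 0.929 = 0.071.
P(L) = P(L|P1)·P(P1) + P(L|P2)·P(P2) + P(L|P3)·P(P3)
      = 0.178·0.5 + 0.17·0.2 + 0.071·0.3
      = 0.089 + 0.034 + 0.0213 = 0.1443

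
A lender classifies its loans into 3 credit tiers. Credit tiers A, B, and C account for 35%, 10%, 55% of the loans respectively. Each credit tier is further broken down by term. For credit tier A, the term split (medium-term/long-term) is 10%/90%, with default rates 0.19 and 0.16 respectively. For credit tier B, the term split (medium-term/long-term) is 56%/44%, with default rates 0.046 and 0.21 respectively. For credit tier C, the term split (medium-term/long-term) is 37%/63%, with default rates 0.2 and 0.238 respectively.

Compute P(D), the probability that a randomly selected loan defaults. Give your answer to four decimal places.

P(D|A) = 0.1·0.19 + 0.9·0.16 = 0.019 + 0.144 = 0.163
P(D|B) = 0.56·0.046 + 0.44·0.21 = 0.02576 + 0.0924 = 0.11816
P(D|C) = 0.37·0.2 + 0.63·0.238 = 0.074 + 0.14994 = 0.22394
Then overall,
P(D) = 0.35·0.163 + 0.1·0.11816 + 0.55·0.22394
      = 0.05705 + 0.011816 + 0.123167 = 0.192033

P(D) ≈ 0.1920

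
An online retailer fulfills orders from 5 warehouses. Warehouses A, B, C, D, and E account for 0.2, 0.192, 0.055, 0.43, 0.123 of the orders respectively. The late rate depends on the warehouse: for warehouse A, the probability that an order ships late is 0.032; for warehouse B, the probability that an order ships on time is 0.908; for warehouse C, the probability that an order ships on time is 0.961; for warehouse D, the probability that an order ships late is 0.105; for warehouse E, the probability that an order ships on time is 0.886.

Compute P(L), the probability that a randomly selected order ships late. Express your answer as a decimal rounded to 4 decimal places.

P(L) ≈ 0.0854

P(L|B) = 1 − 0.908 = 0.092.
P(L|C) = 1 − 0.961 = 0.039.
P(L|E) = 1 − 0.886 = 0.114.
By the law of total probability,
P(L) = P(L|A)·P(A) + P(L|B)·P(B) + P(L|C)·P(C) + P(L|D)·P(D) + P(L|E)·P(E)
      = 0.032·0.2 + 0.092·0.192 + 0.039·0.055 + 0.105·0.43 + 0.114·0.123
      = 0.0064 + 0.017664 + 0.002145 + 0.04515 + 0.014022 = 0.085381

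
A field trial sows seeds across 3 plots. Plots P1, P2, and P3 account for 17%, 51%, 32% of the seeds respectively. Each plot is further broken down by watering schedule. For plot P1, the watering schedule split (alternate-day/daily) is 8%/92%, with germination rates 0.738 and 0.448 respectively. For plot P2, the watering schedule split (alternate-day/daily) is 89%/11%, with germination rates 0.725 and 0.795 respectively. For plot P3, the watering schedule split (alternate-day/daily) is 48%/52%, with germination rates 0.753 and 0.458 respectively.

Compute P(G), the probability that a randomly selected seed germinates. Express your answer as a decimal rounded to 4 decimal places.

0.6457

P(G|P1) = 0.08·0.738 + 0.92·0.448 = 0.05904 + 0.41216 = 0.4712
P(G|P2) = 0.89·0.725 + 0.11·0.795 = 0.64525 + 0.08745 = 0.7327
P(G|P3) = 0.48·0.753 + 0.52·0.458 = 0.36144 + 0.23816 = 0.5996
Then overall,
P(G) = 0.17·0.4712 + 0.51·0.7327 + 0.32·0.5996
      = 0.080104 + 0.373677 + 0.191872 = 0.645653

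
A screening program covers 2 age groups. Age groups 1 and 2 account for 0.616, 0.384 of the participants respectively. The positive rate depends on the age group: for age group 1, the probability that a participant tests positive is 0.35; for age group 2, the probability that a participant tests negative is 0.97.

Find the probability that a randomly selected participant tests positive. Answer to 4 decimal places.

0.2271

P(T|2) = 1 − 0.97 = 0.03.
Summing over the partition,
P(T) = P(T|1)·P(1) + P(T|2)·P(2)
      = 0.35·0.616 + 0.03·0.384
      = 0.2156 + 0.01152 = 0.22712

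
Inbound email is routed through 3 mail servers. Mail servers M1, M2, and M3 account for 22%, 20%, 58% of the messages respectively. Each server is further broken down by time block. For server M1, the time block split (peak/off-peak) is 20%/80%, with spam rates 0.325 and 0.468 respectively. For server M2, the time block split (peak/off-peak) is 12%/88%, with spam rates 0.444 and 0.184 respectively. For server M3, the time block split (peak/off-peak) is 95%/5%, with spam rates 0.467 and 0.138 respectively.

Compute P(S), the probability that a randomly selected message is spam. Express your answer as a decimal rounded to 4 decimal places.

P(S|M1) = 0.2·0.325 + 0.8·0.468 = 0.065 + 0.3744 = 0.4394
P(S|M2) = 0.12·0.444 + 0.88·0.184 = 0.05328 + 0.16192 = 0.2152
P(S|M3) = 0.95·0.467 + 0.05·0.138 = 0.44365 + 0.0069 = 0.45055
By total probability over the outer partition,
P(S) = 0.22·0.4394 + 0.2·0.2152 + 0.58·0.45055
      = 0.096668 + 0.04304 + 0.261319 = 0.401027

P(S) ≈ 0.4010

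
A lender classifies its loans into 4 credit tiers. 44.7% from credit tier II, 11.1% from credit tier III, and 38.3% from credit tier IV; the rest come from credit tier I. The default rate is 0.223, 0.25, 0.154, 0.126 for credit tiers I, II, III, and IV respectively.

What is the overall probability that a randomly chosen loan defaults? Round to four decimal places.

P(I) = 1 − (0.447 + 0.111 + 0.383) = 0.059.
P(D) = P(D|I)·P(I) + P(D|II)·P(II) + P(D|III)·P(III) + P(D|IV)·P(IV)
      = 0.223·0.059 + 0.25·0.447 + 0.154·0.111 + 0.126·0.383
      = 0.013157 + 0.11175 + 0.017094 + 0.048258 = 0.190259

0.1903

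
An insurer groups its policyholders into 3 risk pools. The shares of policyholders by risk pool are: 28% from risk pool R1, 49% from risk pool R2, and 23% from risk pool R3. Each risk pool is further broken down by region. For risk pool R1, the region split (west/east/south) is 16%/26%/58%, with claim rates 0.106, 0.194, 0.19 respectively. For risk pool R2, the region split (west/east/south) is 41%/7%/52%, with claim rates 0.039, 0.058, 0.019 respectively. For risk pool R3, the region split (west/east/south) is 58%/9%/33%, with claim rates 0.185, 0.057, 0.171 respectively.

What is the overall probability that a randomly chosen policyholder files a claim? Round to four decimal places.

P(C) ≈ 0.1032

P(C|R1) = 0.16·0.106 + 0.26·0.194 + 0.58·0.19 = 0.01696 + 0.05044 + 0.1102 = 0.1776
P(C|R2) = 0.41·0.039 + 0.07·0.058 + 0.52·0.019 = 0.01599 + 0.00406 + 0.00988 = 0.02993
P(C|R3) = 0.58·0.185 + 0.09·0.057 + 0.33·0.171 = 0.1073 + 0.00513 + 0.05643 = 0.16886
Then overall,
P(C) = 0.28·0.1776 + 0.49·0.02993 + 0.23·0.16886
      = 0.049728 + 0.0146657 + 0.0388378 = 0.1032315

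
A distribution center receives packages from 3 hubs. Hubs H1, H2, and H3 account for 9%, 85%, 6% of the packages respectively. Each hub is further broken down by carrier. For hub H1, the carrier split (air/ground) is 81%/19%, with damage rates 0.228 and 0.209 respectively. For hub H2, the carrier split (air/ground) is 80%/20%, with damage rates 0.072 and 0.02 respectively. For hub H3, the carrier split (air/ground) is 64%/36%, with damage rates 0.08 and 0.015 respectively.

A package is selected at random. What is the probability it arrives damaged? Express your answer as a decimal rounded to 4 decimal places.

0.0760

P(D|H1) = 0.81·0.228 + 0.19·0.209 = 0.18468 + 0.03971 = 0.22439
P(D|H2) = 0.8·0.072 + 0.2·0.02 = 0.0576 + 0.004 = 0.0616
P(D|H3) = 0.64·0.08 + 0.36·0.015 = 0.0512 + 0.0054 = 0.0566
By total probability over the outer partition,
P(D) = 0.09·0.22439 + 0.85·0.0616 + 0.06·0.0566
      = 0.0201951 + 0.05236 + 0.003396 = 0.0759511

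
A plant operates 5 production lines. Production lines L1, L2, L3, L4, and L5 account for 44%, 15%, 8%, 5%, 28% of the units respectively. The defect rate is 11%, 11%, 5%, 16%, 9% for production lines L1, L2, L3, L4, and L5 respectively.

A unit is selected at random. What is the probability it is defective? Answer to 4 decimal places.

P(D) = P(D|L1)·P(L1) + P(D|L2)·P(L2) + P(D|L3)·P(L3) + P(D|L4)·P(L4) + P(D|L5)·P(L5)
      = 0.11·0.44 + 0.11·0.15 + 0.05·0.08 + 0.16·0.05 + 0.09·0.28
      = 0.0484 + 0.0165 + 0.004 + 0.008 + 0.0252 = 0.1021

0.1021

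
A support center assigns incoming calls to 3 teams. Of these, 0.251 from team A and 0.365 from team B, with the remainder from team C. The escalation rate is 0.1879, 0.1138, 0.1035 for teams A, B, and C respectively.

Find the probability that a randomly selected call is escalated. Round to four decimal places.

P(C) = 1 − (0.251 + 0.365) = 0.384.
Summing over the partition,
P(E) = P(E|A)·P(A) + P(E|B)·P(B) + P(E|C)·P(C)
      = 0.1879·0.251 + 0.1138·0.365 + 0.1035·0.384
      = 0.0471629 + 0.041537 + 0.039744 = 0.1284439

P(E) ≈ 0.1284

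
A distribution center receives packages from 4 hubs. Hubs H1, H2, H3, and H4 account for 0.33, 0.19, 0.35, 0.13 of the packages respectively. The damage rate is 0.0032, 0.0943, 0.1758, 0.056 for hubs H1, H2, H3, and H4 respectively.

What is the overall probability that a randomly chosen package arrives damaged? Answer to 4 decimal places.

0.0878

P(D) = P(D|H1)·P(H1) + P(D|H2)·P(H2) + P(D|H3)·P(H3) + P(D|H4)·P(H4)
      = 0.0032·0.33 + 0.0943·0.19 + 0.1758·0.35 + 0.056·0.13
      = 0.001056 + 0.017917 + 0.06153 + 0.00728 = 0.087783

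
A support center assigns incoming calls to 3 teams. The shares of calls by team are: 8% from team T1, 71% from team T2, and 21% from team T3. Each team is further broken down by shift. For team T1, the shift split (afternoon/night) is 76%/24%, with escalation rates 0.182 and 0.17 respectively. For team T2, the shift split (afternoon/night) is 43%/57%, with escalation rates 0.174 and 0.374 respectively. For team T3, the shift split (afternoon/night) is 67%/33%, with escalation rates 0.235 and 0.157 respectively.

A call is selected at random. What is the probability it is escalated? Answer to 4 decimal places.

P(E|T1) = 0.76·0.182 + 0.24·0.17 = 0.13832 + 0.0408 = 0.17912
P(E|T2) = 0.43·0.174 + 0.57·0.374 = 0.07482 + 0.21318 = 0.288
P(E|T3) = 0.67·0.235 + 0.33·0.157 = 0.15745 + 0.05181 = 0.20926
Then overall,
P(E) = 0.08·0.17912 + 0.71·0.288 + 0.21·0.20926
      = 0.0143296 + 0.20448 + 0.0439446 = 0.2627542

P(E) ≈ 0.2628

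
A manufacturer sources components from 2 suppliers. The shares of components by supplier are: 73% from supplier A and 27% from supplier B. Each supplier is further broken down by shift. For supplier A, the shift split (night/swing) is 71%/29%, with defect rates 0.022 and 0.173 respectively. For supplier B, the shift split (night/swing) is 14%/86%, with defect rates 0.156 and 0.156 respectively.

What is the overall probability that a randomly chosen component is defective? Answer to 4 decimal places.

P(D|A) = 0.71·0.022 + 0.29·0.173 = 0.01562 + 0.05017 = 0.06579
P(D|B) = 0.14·0.156 + 0.86·0.156 = 0.02184 + 0.13416 = 0.156
By total probability over the outer partition,
P(D) = 0.73·0.06579 + 0.27·0.156
      = 0.0480267 + 0.04212 = 0.0901467

P(D) ≈ 0.0901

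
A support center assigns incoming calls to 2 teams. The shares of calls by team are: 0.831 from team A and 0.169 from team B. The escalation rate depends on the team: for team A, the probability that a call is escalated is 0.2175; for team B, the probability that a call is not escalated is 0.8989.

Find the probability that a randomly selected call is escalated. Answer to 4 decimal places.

0.1978

P(E|B) = 1 − 0.8989 = 0.1011.
P(E) = P(E|A)·P(A) + P(E|B)·P(B)
      = 0.2175·0.831 + 0.1011·0.169
      = 0.1807425 + 0.0170859 = 0.1978284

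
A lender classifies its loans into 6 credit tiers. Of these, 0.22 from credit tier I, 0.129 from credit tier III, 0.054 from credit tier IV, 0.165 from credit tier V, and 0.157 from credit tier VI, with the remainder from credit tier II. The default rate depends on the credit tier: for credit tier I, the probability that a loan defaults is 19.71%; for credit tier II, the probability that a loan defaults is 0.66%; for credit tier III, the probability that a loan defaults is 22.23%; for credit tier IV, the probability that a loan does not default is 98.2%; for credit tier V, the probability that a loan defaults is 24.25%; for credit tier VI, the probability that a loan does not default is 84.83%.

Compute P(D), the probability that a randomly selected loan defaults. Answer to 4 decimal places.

P(II) = 1 − (0.22 + 0.129 + 0.054 + 0.165 + 0.157) = 0.275.
P(D|IV) = 1 − 0.982 = 0.018.
P(D|VI) = 1 − 0.8483 = 0.1517.
Summing over the partition,
P(D) = P(D|I)·P(I) + P(D|II)·P(II) + P(D|III)·P(III) + P(D|IV)·P(IV) + P(D|V)·P(V) + P(D|VI)·P(VI)
      = 0.1971·0.22 + 0.0066·0.275 + 0.2223·0.129 + 0.018·0.054 + 0.2425·0.165 + 0.1517·0.157
      = 0.043362 + 0.001815 + 0.0286767 + 0.000972 + 0.0400125 + 0.0238169 = 0.1386551

0.1387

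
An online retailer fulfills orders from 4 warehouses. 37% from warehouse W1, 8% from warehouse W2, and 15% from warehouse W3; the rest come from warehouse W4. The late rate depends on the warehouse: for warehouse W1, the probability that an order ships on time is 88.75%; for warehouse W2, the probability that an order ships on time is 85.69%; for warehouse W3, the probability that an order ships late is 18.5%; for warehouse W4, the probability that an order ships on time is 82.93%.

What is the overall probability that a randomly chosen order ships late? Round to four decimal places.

P(W4) = 1 − (0.37 + 0.08 + 0.15) = 0.4.
P(L|W1) = 1 − 0.8875 = 0.1125.
P(L|W2) = 1 − 0.8569 = 0.1431.
P(L|W4) = 1 − 0.8293 = 0.1707.
Using total probability over the partition,
P(L) = P(L|W1)·P(W1) + P(L|W2)·P(W2) + P(L|W3)·P(W3) + P(L|W4)·P(W4)
      = 0.1125·0.37 + 0.1431·0.08 + 0.185·0.15 + 0.1707·0.4
      = 0.041625 + 0.011448 + 0.02775 + 0.06828 = 0.149103

P(L) ≈ 0.1491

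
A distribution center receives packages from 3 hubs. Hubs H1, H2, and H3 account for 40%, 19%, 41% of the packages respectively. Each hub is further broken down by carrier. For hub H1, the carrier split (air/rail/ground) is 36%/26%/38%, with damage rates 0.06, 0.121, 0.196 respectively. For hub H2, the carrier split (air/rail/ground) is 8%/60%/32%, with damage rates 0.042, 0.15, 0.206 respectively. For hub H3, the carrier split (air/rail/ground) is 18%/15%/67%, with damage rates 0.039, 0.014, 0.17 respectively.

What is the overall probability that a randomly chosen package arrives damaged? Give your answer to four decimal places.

P(D|H1) = 0.36·0.06 + 0.26·0.121 + 0.38·0.196 = 0.0216 + 0.03146 + 0.07448 = 0.12754
P(D|H2) = 0.08·0.042 + 0.6·0.15 + 0.32·0.206 = 0.00336 + 0.09 + 0.06592 = 0.15928
P(D|H3) = 0.18·0.039 + 0.15·0.014 + 0.67·0.17 = 0.00702 + 0.0021 + 0.1139 = 0.12302
Then overall,
P(D) = 0.4·0.12754 + 0.19·0.15928 + 0.41·0.12302
      = 0.051016 + 0.0302632 + 0.0504382 = 0.1317174

0.1317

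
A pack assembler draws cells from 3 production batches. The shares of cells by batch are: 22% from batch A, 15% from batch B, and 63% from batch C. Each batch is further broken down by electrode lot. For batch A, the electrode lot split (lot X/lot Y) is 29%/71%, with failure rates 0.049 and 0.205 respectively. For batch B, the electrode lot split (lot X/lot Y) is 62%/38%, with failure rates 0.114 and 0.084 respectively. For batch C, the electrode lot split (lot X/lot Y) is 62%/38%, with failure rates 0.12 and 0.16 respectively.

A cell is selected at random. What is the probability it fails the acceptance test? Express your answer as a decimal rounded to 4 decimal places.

P(F) ≈ 0.1357

P(F|A) = 0.29·0.049 + 0.71·0.205 = 0.01421 + 0.14555 = 0.15976
P(F|B) = 0.62·0.114 + 0.38·0.084 = 0.07068 + 0.03192 = 0.1026
P(F|C) = 0.62·0.12 + 0.38·0.16 = 0.0744 + 0.0608 = 0.1352
By total probability over the outer partition,
P(F) = 0.22·0.15976 + 0.15·0.1026 + 0.63·0.1352
      = 0.0351472 + 0.01539 + 0.085176 = 0.1357132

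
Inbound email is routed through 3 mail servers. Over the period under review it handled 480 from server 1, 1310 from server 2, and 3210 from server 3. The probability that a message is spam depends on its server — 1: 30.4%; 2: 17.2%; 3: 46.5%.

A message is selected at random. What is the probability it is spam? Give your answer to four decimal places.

Total: 480 + 1310 + 3210 = 5000.
P(1) = 480/5000 = 0.096. P(2) = 1310/5000 = 0.262. P(3) = 3210/5000 = 0.642.
P(S) = P(S|1)·P(1) + P(S|2)·P(2) + P(S|3)·P(3)
      = 0.304·0.096 + 0.172·0.262 + 0.465·0.642
      = 0.029184 + 0.045064 + 0.29853 = 0.372778

0.3728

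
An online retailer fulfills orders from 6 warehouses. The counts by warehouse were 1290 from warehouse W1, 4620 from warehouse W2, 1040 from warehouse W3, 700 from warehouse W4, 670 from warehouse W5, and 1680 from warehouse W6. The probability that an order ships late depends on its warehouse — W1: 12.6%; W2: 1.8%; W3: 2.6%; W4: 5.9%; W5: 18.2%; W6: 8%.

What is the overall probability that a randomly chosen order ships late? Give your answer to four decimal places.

0.0570

Total: 1290 + 4620 + 1040 + 700 + 670 + 1680 = 10000.
P(W1) = 1290/10000 = 0.129. P(W2) = 4620/10000 = 0.462. P(W3) = 1040/10000 = 0.104. P(W4) = 700/10000 = 0.07. P(W5) = 670/10000 = 0.067. P(W6) = 1680/10000 = 0.168.
Using total probability over the partition,
P(L) = P(L|W1)·P(W1) + P(L|W2)·P(W2) + P(L|W3)·P(W3) + P(L|W4)·P(W4) + P(L|W5)·P(W5) + P(L|W6)·P(W6)
      = 0.126·0.129 + 0.018·0.462 + 0.026·0.104 + 0.059·0.07 + 0.182·0.067 + 0.08·0.168
      = 0.016254 + 0.008316 + 0.002704 + 0.00413 + 0.012194 + 0.01344 = 0.057038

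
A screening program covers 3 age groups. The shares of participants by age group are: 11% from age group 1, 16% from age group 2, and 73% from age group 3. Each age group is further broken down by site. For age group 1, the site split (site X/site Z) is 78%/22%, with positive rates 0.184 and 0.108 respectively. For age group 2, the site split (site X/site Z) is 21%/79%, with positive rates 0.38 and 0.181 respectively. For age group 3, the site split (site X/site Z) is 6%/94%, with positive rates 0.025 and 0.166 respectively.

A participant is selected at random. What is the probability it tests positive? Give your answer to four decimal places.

P(T|1) = 0.78·0.184 + 0.22·0.108 = 0.14352 + 0.02376 = 0.16728
P(T|2) = 0.21·0.38 + 0.79·0.181 = 0.0798 + 0.14299 = 0.22279
P(T|3) = 0.06·0.025 + 0.94·0.166 = 0.0015 + 0.15604 = 0.15754
Then overall,
P(T) = 0.11·0.16728 + 0.16·0.22279 + 0.73·0.15754
      = 0.0184008 + 0.0356464 + 0.1150042 = 0.1690514

0.1691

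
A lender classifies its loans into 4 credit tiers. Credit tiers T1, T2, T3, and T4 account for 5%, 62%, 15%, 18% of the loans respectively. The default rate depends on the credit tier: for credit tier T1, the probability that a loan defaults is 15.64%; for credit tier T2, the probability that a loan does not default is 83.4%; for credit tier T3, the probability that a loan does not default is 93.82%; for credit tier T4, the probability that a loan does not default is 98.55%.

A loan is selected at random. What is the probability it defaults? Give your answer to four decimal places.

P(D|T2) = 1 − 0.834 = 0.166.
P(D|T3) = 1 − 0.9382 = 0.0618.
P(D|T4) = 1 − 0.9855 = 0.0145.
Summing over the partition,
P(D) = P(D|T1)·P(T1) + P(D|T2)·P(T2) + P(D|T3)·P(T3) + P(D|T4)·P(T4)
      = 0.1564·0.05 + 0.166·0.62 + 0.0618·0.15 + 0.0145·0.18
      = 0.00782 + 0.10292 + 0.00927 + 0.00261 = 0.12262

P(D) ≈ 0.1226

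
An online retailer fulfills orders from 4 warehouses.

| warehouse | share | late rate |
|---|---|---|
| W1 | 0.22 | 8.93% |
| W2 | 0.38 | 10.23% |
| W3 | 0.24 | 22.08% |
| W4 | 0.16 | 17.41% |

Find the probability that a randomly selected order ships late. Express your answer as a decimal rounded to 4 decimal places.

0.1394

Using total probability over the partition,
P(L) = P(L|W1)·P(W1) + P(L|W2)·P(W2) + P(L|W3)·P(W3) + P(L|W4)·P(W4)
      = 0.0893·0.22 + 0.1023·0.38 + 0.2208·0.24 + 0.1741·0.16
      = 0.019646 + 0.038874 + 0.052992 + 0.027856 = 0.139368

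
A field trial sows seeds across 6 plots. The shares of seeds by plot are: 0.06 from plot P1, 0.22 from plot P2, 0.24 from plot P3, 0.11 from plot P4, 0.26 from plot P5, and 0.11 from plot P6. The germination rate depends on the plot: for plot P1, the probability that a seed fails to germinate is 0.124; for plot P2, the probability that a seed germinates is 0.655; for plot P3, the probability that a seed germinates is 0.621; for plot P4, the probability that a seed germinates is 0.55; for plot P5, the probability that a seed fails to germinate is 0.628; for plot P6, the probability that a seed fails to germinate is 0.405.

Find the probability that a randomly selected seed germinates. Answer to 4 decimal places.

0.5684

P(G|P1) = 1 − 0.124 = 0.876.
P(G|P5) = 1 − 0.628 = 0.372.
P(G|P6) = 1 − 0.405 = 0.595.
P(G) = P(G|P1)·P(P1) + P(G|P2)·P(P2) + P(G|P3)·P(P3) + P(G|P4)·P(P4) + P(G|P5)·P(P5) + P(G|P6)·P(P6)
      = 0.876·0.06 + 0.655·0.22 + 0.621·0.24 + 0.55·0.11 + 0.372·0.26 + 0.595·0.11
      = 0.05256 + 0.1441 + 0.14904 + 0.0605 + 0.09672 + 0.06545 = 0.56837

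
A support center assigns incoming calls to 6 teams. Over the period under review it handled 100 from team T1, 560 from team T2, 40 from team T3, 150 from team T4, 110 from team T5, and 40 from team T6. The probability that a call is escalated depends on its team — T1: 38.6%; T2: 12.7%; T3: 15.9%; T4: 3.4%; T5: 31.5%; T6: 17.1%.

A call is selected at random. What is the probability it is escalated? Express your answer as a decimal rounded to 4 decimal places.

0.1627

Total: 100 + 560 + 40 + 150 + 110 + 40 = 1000.
P(T1) = 100/1000 = 0.1. P(T2) = 560/1000 = 0.56. P(T3) = 40/1000 = 0.04. P(T4) = 150/1000 = 0.15. P(T5) = 110/1000 = 0.11. P(T6) = 40/1000 = 0.04.
Using total probability over the partition,
P(E) = P(E|T1)·P(T1) + P(E|T2)·P(T2) + P(E|T3)·P(T3) + P(E|T4)·P(T4) + P(E|T5)·P(T5) + P(E|T6)·P(T6)
      = 0.386·0.1 + 0.127·0.56 + 0.159·0.04 + 0.034·0.15 + 0.315·0.11 + 0.171·0.04
      = 0.0386 + 0.07112 + 0.00636 + 0.0051 + 0.03465 + 0.00684 = 0.16267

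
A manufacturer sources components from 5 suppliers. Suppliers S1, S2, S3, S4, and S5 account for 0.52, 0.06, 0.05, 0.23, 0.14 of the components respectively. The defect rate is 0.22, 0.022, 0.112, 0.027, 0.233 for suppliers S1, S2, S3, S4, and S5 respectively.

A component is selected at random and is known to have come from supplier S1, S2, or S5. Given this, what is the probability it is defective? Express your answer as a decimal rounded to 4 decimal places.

0.2060

Let S = {S1, S2, S5}.
P(S) = 0.52 + 0.06 + 0.14 = 0.72.
P(D ∩ S) = 0.22·0.52 + 0.022·0.06 + 0.233·0.14 = 0.1144 + 0.00132 + 0.03262 = 0.14834.
P(D | S) = 0.14834 / 0.72 = 0.206028…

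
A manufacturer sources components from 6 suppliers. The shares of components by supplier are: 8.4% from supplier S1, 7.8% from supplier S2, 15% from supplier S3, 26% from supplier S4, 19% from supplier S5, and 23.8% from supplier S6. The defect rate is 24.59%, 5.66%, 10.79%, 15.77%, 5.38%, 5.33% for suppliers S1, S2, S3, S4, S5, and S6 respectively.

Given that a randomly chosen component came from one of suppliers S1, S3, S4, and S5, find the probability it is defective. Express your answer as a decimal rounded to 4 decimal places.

Let S = {S1, S3, S4, S5}.
P(S) = 0.084 + 0.15 + 0.26 + 0.19 = 0.684.
P(D ∩ S) = 0.2459·0.084 + 0.1079·0.15 + 0.1577·0.26 + 0.0538·0.19 = 0.0206556 + 0.016185 + 0.041002 + 0.010222 = 0.0880646.
P(D | S) = 0.0880646 / 0.684 = 0.128749…

P(D|S) ≈ 0.1287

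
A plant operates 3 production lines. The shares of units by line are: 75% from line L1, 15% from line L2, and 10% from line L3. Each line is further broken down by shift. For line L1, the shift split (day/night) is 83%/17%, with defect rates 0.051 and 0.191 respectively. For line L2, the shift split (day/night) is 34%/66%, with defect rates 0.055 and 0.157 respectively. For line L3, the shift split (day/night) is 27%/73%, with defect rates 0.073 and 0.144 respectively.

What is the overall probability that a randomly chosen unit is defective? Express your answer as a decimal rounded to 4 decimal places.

0.0869

P(D|L1) = 0.83·0.051 + 0.17·0.191 = 0.04233 + 0.03247 = 0.0748
P(D|L2) = 0.34·0.055 + 0.66·0.157 = 0.0187 + 0.10362 = 0.12232
P(D|L3) = 0.27·0.073 + 0.73·0.144 = 0.01971 + 0.10512 = 0.12483
Then overall,
P(D) = 0.75·0.0748 + 0.15·0.12232 + 0.1·0.12483
      = 0.0561 + 0.018348 + 0.012483 = 0.086931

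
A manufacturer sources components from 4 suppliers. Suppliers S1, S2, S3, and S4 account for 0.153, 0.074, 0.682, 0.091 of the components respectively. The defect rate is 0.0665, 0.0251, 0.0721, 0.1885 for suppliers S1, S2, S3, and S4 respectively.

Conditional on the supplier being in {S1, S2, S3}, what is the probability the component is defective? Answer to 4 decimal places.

Let S = {S1, S2, S3}.
P(S) = 0.153 + 0.074 + 0.682 = 0.909.
P(D ∩ S) = 0.0665·0.153 + 0.0251·0.074 + 0.0721·0.682 = 0.0101745 + 0.0018574 + 0.0491722 = 0.0612041.
P(D | S) = 0.0612041 / 0.909 = 0.067331…

0.0673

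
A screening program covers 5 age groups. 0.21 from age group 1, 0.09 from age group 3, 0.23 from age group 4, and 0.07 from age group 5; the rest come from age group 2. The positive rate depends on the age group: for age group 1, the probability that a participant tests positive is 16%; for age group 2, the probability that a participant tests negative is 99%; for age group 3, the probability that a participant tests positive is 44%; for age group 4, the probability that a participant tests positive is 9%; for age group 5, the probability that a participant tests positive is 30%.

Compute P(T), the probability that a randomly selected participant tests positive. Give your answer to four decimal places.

0.1189

P(2) = 1 − (0.21 + 0.09 + 0.23 + 0.07) = 0.4.
P(T|2) = 1 − 0.99 = 0.01.
By the law of total probability,
P(T) = P(T|1)·P(1) + P(T|2)·P(2) + P(T|3)·P(3) + P(T|4)·P(4) + P(T|5)·P(5)
      = 0.16·0.21 + 0.01·0.4 + 0.44·0.09 + 0.09·0.23 + 0.3·0.07
      = 0.0336 + 0.004 + 0.0396 + 0.0207 + 0.021 = 0.1189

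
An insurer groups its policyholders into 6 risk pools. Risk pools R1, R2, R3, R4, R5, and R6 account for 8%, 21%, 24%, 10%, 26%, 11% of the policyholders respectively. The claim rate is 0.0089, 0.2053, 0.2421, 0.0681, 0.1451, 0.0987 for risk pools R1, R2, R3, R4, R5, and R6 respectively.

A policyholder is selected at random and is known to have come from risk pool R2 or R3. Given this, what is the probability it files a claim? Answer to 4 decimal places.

0.2249

Let S = {R2, R3}.
P(S) = 0.21 + 0.24 = 0.45.
P(C ∩ S) = 0.2053·0.21 + 0.2421·0.24 = 0.043113 + 0.058104 = 0.101217.
P(C | S) = 0.101217 / 0.45 = 0.224927…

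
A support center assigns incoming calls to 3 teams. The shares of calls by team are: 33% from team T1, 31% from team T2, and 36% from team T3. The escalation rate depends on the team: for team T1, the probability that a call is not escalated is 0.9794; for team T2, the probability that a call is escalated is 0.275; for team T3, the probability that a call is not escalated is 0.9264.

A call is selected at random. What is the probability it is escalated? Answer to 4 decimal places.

P(E|T1) = 1 − 0.9794 = 0.0206.
P(E|T3) = 1 − 0.9264 = 0.0736.
Using total probability over the partition,
P(E) = P(E|T1)·P(T1) + P(E|T2)·P(T2) + P(E|T3)·P(T3)
      = 0.0206·0.33 + 0.275·0.31 + 0.0736·0.36
      = 0.006798 + 0.08525 + 0.026496 = 0.118544

P(E) ≈ 0.1185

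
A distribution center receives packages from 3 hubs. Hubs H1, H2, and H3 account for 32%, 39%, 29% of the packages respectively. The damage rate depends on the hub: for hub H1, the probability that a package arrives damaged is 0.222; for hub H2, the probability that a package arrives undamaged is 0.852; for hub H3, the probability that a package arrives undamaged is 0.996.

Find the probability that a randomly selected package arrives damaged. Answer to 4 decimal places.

P(D) ≈ 0.1299

P(D|H2) = 1 − 0.852 = 0.148.
P(D|H3) = 1 − 0.996 = 0.004.
By the law of total probability,
P(D) = P(D|H1)·P(H1) + P(D|H2)·P(H2) + P(D|H3)·P(H3)
      = 0.222·0.32 + 0.148·0.39 + 0.004·0.29
      = 0.07104 + 0.05772 + 0.00116 = 0.12992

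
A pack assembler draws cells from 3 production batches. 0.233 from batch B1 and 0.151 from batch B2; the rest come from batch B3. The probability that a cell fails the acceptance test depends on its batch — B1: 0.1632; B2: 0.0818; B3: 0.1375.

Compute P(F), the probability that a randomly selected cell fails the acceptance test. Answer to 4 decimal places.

P(B3) = 1 − (0.233 + 0.151) = 0.616.
Using total probability over the partition,
P(F) = P(F|B1)·P(B1) + P(F|B2)·P(B2) + P(F|B3)·P(B3)
      = 0.1632·0.233 + 0.0818·0.151 + 0.1375·0.616
      = 0.0380256 + 0.0123518 + 0.0847 = 0.1350774

0.1351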